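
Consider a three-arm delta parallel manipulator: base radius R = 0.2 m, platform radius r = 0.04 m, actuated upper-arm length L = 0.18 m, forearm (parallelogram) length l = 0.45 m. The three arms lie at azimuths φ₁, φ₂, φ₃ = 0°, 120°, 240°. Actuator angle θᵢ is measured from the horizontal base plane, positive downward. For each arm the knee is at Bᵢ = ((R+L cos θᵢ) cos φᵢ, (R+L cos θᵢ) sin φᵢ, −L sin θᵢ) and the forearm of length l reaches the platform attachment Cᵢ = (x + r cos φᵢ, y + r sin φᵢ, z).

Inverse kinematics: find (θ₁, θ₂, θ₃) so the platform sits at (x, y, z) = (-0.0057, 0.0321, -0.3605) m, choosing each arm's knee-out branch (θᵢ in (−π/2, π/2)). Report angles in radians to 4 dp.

θ₁ = 0.3492, θ₂ = 0.1748, θ₃ = 0.4364

rotate P by −φ1: (-0.0057, 0.0321, -0.3605)
  A=0.1657, B=-0.3605, C=(l²−L²−A²−y'²−z²)/(2L)=0.0324
  √(A²+B²)=0.3968;  θ1 = -1.1400+1.4891 ≈ 0.3492
φ2=120.0° → target in arm frame (0.0306, -0.0111)
  A cos θ + B sin θ = C:  0.1294·cos θ + -0.3605·sin θ = 0.0647
  θ2 = atan2(B,A) + arccos(C/0.3830) = 0.1748
φ3=240.0° → target in arm frame (-0.0249, -0.0210)
  A cos θ + B sin θ = C:  0.1849·cos θ + -0.3605·sin θ = 0.0153
  √(A²+B²)=0.4052;  θ3 = -1.0968+1.5331 ≈ 0.4364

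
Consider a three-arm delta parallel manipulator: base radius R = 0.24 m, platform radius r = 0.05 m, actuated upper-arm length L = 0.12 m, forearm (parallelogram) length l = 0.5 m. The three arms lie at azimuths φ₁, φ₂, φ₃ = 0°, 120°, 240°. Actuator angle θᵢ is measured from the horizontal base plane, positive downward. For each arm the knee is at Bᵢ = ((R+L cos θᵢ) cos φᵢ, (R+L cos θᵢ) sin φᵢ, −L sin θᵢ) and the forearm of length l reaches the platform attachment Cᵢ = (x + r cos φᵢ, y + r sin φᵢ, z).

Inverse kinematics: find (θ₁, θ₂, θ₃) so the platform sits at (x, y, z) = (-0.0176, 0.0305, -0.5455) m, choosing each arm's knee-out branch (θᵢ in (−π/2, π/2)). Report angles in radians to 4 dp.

θ₁ = 1.2219, θ₂ = 0.9599, θ₃ = 1.2220

φ1=0.0° → target in arm frame (-0.0176, 0.0305)
  A=0.2076, B=-0.5455, C=(l²−L²−A²−y'²−z²)/(2L)=-0.4417
  θ1 = atan2(B,A) + arccos(C/0.5837) = 1.2219
arm 2 (φ=120.0°): x'=0.0352, y'=0.0000
  A=0.1548, B=-0.5455, C=(l²−L²−A²−y'²−z²)/(2L)=-0.3580
  √(A²+B²)=0.5670;  θ2 = -1.2943+2.2542 ≈ 0.9599
rotate P by −φ3: (-0.0176, -0.0305, -0.5455)
  e−x'=0.2076;  (l²−L²−(e−x')²−y'²−z²)/2L = -0.4417
  θ3 = atan2(B,A) + arccos(C/0.5837) = 1.2220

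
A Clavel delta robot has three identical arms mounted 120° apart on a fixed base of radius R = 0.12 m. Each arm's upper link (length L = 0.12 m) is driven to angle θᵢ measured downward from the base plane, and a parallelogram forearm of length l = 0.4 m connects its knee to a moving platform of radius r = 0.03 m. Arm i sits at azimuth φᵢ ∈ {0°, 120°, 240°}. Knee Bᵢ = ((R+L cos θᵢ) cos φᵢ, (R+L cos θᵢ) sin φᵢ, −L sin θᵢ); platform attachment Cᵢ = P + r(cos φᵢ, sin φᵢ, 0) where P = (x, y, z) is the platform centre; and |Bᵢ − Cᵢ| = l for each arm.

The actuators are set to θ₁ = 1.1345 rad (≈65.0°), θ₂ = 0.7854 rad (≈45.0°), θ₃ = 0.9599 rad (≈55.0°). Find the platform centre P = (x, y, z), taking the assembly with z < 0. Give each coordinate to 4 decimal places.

(-0.0451, 0.0252, -0.4621)

arm 1 at φ=0.0°: (R−r)+L cos θ1 = 0.1407;  O1 = (0.1407, 0.0000, -0.1088)
φ2=120.0°: virtual centre (-0.0874, 0.1514, -0.0849), radius l
O3 = (0.1588·cos240.0°, 0.1588·sin240.0°, -0.0983) = (-0.0794, -0.1376, -0.0983)
subtract pairs → two planes through P
plane₁₂: -0.4563x+0.3029y+0.0478z = 0.0061
det = 0.2589;  x = -0.0103+0.0753z,  y = 0.0047+-0.0444z
sphere 1 gives Az²+Bz+C=0 with A=1.0076, B=0.1944, C=-0.1253;  B²−4AC=0.5429;  roots -0.4621, 0.2692;  negative root z = -0.4621
x = -0.0451, y = 0.0252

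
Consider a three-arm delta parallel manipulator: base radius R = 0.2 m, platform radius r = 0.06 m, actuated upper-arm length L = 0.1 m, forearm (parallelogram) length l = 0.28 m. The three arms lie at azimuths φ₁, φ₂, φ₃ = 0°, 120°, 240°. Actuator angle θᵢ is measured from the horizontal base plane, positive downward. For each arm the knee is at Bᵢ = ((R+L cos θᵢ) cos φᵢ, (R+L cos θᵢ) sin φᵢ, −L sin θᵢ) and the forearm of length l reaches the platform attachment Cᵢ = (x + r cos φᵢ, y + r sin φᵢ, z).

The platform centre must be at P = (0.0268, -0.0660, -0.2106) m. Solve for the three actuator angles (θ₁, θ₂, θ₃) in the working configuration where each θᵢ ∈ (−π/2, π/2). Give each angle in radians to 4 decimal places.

θ₁ = 0.3489, θ₂ = 1.1346, θ₃ = 0.1749

φ1=0.0° → target in arm frame (0.0268, -0.0660)
  e−x'=0.1132;  (l²−L²−(e−x')²−y'²−z²)/2L = 0.0344
  γ=atan2(-0.2106,0.1132)=-1.0776;  ψ=arccos(0.1438)=1.4265;  θ1=γ+ψ≈0.3489
arm 2 (φ=120.0°): x'=-0.0706, y'=0.0098
  A=0.2106, B=-0.2106, C=(l²−L²−A²−y'²−z²)/(2L)=-0.1019
  √(A²+B²)=0.2978;  θ2 = -0.7855+1.9201 ≈ 1.1346
φ3=240.0° → target in arm frame (0.0438, 0.0562)
  A cos θ + B sin θ = C:  0.0962·cos θ + -0.2106·sin θ = 0.0581
  γ=atan2(-0.2106,0.0962)=-1.1421;  ψ=arccos(0.2510)=1.3170;  θ3=γ+ψ≈0.1749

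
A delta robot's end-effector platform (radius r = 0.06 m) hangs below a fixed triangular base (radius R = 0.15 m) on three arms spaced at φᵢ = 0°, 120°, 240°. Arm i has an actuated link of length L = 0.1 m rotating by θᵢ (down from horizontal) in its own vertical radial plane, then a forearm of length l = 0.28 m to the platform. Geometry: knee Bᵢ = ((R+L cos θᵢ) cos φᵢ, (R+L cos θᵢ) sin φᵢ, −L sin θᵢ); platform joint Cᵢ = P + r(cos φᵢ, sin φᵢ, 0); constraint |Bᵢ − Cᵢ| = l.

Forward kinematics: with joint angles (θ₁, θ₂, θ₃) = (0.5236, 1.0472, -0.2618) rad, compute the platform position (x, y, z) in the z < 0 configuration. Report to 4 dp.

(-0.0048, -0.1076, -0.2342)

O1 = (0.1766·cos0.0°, 0.1766·sin0.0°, -0.0500) = (0.1766, 0.0000, -0.0500)
arm 2 at φ=120.0°: e+L cos θ2 = 0.1400;  O2 = (-0.0700, 0.1212, -0.0866)
φ3=240.0°: virtual centre (-0.0933, -0.1616, 0.0259), radius l
eliminate P² terms by subtracting sphere 1 from 2 and 3
[-0.4932 0.2425 -0.0732]·P = -0.0066;  [-0.5398 -0.3232 0.1518]·P = 0.0018
det = 0.2903;  x = 0.0058+0.0453z,  y = -0.0153+0.3940z
quadratic in z: (1.1573)z²+(0.0725)z+(-0.0465)=0, √Δ=0.4696 → z ∈ {-0.2342, 0.1716}; z = -0.2342 (taking z<0)
x = -0.0048, y = -0.1076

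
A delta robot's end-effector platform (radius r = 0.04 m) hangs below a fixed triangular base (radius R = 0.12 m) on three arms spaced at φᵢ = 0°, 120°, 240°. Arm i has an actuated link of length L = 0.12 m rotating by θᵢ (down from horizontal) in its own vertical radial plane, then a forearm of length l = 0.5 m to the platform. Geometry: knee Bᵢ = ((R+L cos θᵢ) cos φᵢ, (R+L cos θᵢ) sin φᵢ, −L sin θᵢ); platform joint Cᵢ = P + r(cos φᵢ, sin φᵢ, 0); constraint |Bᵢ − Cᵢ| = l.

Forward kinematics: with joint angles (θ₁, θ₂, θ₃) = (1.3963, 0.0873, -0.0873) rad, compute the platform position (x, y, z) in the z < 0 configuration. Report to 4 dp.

arm 1 at φ=0.0°: e+L cos θ1 = 0.1008;  centre 1 = (0.1008, 0.0000, -0.1182)
arm 2 at φ=120.0°: e+L cos θ2 = 0.1995;  centre 2 = (-0.0998, 0.1728, -0.0105)
φ3=240.0°: virtual centre (-0.0998, -0.1728, 0.0105), radius l
|centre ₂|²−|centre ₁|² = 0.0158;  |centre ₃|²−|centre ₁|² = 0.0158
[-0.4012 0.3456 0.2154]·P = 0.0158;  [-0.4012 -0.3456 0.2573]·P = 0.0158
Cramer: x(z) = -0.0394+0.5891z;  y(z) = 0.0000+0.0605z
quadratic in z: (1.3507)z²+(0.0712)z+(-0.2164)=0, √Δ=1.0836 → z ∈ {-0.4275, 0.3748}; z = -0.4275 (taking z<0)
x = -0.2912, y = -0.0259

(-0.2912, -0.0259, -0.4275)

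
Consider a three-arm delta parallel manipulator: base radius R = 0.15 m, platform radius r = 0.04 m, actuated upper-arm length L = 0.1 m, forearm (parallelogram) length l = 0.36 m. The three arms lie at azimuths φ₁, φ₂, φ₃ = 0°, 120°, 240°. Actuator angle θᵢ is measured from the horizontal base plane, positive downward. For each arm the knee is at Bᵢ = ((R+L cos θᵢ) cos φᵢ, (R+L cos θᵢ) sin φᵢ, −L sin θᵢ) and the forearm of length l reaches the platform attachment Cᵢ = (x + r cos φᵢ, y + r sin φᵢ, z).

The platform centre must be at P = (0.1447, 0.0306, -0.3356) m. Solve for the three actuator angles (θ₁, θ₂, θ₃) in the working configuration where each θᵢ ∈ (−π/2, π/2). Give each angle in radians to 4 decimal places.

φ1=0.0° → target in arm frame (0.1447, 0.0306)
  A=-0.0347, B=-0.3356, C=(l²−L²−A²−y'²−z²)/(2L)=0.0242
  θ1 = atan2(B,A) + arccos(C/0.3374) = -0.1747
φ2=120.0° → target in arm frame (-0.0458, -0.1406)
  A=0.1558, B=-0.3356, C=(l²−L²−A²−y'²−z²)/(2L)=-0.1854
  √(A²+B²)=0.3700;  θ2 = -1.1360+2.0957 ≈ 0.9597
φ3=240.0° → target in arm frame (-0.0989, 0.1100)
  A cos θ + B sin θ = C:  0.2089·cos θ + -0.3356·sin θ = -0.2437
  γ=atan2(-0.3356,0.2089)=-1.0141;  ψ=arccos(-0.6166)=2.2353;  θ3=γ+ψ≈1.2211

θ₁ = -0.1747, θ₂ = 0.9597, θ₃ = 1.2211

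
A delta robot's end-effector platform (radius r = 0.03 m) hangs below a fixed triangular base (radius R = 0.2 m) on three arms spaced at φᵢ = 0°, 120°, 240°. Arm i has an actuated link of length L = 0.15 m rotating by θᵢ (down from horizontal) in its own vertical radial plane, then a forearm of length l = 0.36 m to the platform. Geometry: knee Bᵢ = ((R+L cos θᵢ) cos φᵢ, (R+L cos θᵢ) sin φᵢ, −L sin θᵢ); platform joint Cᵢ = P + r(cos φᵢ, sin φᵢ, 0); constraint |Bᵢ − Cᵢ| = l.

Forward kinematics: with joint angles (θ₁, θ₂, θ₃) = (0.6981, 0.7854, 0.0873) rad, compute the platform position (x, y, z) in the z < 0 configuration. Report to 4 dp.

(-0.0252, -0.0617, -0.2686)

φ1=0.0°: virtual centre (0.2849, 0.0000, -0.0964), radius l
φ2=120.0°: virtual centre (-0.1380, 0.2391, -0.1061), radius l
φ3=240.0°: virtual centre (-0.1597, -0.2766, -0.0131), radius l
eliminate P² terms by subtracting sphere 1 from 2 and 3
[-0.8459 0.4782 -0.0193]·P = -0.0030;  [-0.8892 -0.5533 0.1667]·P = 0.0117
Cramer: x(z) = -0.0044+0.0773z;  y(z) = -0.0141+0.1771z
into |P−O₁|² = l²: 1.0373z² + 0.1431z + -0.0364 = 0;  Δ = 0.1715;  z = -0.2686 or 0.1306 → z<0 root = -0.2686
x = -0.0252, y = -0.0617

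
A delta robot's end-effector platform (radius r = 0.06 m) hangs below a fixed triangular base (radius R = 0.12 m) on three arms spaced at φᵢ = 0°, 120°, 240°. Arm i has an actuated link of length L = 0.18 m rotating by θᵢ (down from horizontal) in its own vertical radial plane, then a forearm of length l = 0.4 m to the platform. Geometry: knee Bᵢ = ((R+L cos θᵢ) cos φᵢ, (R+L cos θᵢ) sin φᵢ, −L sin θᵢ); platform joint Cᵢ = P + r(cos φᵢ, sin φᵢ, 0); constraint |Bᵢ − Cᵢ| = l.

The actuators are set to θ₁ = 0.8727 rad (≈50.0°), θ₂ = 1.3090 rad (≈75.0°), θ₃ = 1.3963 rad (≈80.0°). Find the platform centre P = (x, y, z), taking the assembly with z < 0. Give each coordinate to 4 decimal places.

φ1=0.0°: virtual centre (0.1757, 0.0000, -0.1379), radius l
arm 2 at φ=120.0°: ρ2 = 0.1066;  centre 2 = (-0.0533, 0.0923, -0.1739)
φ3=240.0°: virtual centre (-0.0456, -0.0790, -0.1773), radius l
subtract pairs → two planes through P
plane₁₂: -0.4580x+0.1846y+-0.0719z = -0.0083
det = 0.1541;  x = 0.0206+-0.1681z,  y = 0.0063+-0.0274z
quadratic in z: (1.0290)z²+(0.3276)z+(-0.1169)=0, √Δ=0.7671 → z ∈ {-0.5319, 0.2136}; z = -0.5319 (taking z<0)
x = 0.1101, y = 0.0209

(0.1101, 0.0209, -0.5319)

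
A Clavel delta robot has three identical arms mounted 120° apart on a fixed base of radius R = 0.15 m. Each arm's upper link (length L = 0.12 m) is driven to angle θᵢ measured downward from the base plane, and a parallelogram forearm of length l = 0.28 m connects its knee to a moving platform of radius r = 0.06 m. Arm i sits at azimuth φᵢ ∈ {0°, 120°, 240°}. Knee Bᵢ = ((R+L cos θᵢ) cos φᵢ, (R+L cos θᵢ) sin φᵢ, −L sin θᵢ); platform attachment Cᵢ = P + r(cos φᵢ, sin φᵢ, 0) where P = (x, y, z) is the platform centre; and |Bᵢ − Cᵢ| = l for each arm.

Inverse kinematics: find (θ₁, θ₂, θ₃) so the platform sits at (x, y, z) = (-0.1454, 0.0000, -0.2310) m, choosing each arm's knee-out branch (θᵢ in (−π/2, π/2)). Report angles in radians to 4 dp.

θ₁ = 1.3961, θ₂ = 0.1741, θ₃ = 0.1741

rotate P by −φ1: (-0.1454, 0.0000, -0.2310)
  A=0.2354, B=-0.2310, C=(l²−L²−A²−y'²−z²)/(2L)=-0.1866
  θ1 = atan2(B,A) + arccos(C/0.3298) = 1.3961
rotate P by −φ2: (0.0727, 0.1259, -0.2310)
  A=0.0173, B=-0.2310, C=(l²−L²−A²−y'²−z²)/(2L)=-0.0230
  √(A²+B²)=0.2316;  θ2 = -1.4960+1.6702 ≈ 0.1741
arm 3 (φ=240.0°): x'=0.0727, y'=-0.1259
  A cos θ + B sin θ = C:  0.0173·cos θ + -0.2310·sin θ = -0.0230
  θ3 = atan2(B,A) + arccos(C/0.2316) = 0.1741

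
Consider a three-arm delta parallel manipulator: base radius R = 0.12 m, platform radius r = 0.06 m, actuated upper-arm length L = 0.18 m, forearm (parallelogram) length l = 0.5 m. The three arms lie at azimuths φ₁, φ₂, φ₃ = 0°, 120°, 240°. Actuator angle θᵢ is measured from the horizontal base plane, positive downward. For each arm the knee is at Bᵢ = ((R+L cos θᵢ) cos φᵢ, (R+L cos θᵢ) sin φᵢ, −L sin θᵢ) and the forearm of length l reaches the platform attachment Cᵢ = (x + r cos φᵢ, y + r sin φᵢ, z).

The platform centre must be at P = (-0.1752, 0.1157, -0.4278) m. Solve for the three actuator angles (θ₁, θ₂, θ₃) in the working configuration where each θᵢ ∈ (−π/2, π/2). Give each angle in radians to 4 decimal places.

θ₁ = 0.6981, θ₂ = -0.3491, θ₃ = 0.2617

φ1=0.0° → target in arm frame (-0.1752, 0.1157)
  A cos θ + B sin θ = C:  0.2352·cos θ + -0.4278·sin θ = -0.0948
  √(A²+B²)=0.4882;  θ1 = -1.0681+1.7662 ≈ 0.6981
arm 2 (φ=120.0°): x'=0.1878, y'=0.0939
  A=-0.1278, B=-0.4278, C=(l²−L²−A²−y'²−z²)/(2L)=0.0262
  θ2 = atan2(B,A) + arccos(C/0.4465) = -0.3491
rotate P by −φ3: (-0.0126, -0.2096, -0.4278)
  A=0.0726, B=-0.4278, C=(l²−L²−A²−y'²−z²)/(2L)=-0.0406
  γ=atan2(-0.4278,0.0726)=-1.4027;  ψ=arccos(-0.0935)=1.6644;  θ3=γ+ψ≈0.2617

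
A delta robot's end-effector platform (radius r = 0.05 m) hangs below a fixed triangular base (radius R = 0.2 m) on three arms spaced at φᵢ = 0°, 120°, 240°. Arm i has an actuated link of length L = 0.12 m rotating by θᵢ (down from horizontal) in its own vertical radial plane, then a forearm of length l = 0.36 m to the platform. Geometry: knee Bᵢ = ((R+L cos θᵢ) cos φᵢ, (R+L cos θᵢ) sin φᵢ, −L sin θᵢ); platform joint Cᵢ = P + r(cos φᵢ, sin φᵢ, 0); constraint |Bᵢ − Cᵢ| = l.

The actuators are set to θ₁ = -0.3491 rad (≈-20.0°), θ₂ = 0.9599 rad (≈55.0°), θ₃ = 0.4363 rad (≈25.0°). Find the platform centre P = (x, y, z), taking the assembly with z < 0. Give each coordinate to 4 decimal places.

(0.0942, -0.0504, -0.2731)

arm 1 at φ=0.0°: (R−r)+L cos θ1 = 0.2628;  O1 = (0.2628, 0.0000, 0.0410)
O2 = (0.2188·cos120.0°, 0.2188·sin120.0°, -0.0983) = (-0.1094, 0.1895, -0.0983)
φ3=240.0°: virtual centre (-0.1294, -0.2241, -0.0507), radius l
eliminate P² terms by subtracting sphere 1 from 2 and 3
linear system: -0.7444x+0.3790y = -0.0132−-0.2787z; -0.7843x+-0.4482y = -0.0012−-0.1835z
det = 0.6309;  x = 0.0101+-0.3082z,  y = -0.0150+0.1299z
quadratic in z: (1.1119)z²+(0.0698)z+(-0.0638)=0, √Δ=0.5374 → z ∈ {-0.2731, 0.2103}; z = -0.2731 (taking z<0)
x = 0.0942, y = -0.0504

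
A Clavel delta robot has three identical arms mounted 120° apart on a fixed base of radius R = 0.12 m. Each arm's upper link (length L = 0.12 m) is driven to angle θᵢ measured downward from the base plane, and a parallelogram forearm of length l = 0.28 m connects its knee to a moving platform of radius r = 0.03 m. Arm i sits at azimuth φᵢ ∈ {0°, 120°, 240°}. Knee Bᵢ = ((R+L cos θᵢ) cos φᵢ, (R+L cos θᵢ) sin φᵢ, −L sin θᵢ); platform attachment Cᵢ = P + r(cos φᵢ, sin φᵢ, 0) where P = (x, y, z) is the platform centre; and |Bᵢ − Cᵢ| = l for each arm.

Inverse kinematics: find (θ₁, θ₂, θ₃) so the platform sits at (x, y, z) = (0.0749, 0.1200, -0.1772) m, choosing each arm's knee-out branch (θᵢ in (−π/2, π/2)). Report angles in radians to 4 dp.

rotate P by −φ1: (0.0749, 0.1200, -0.1772)
  e−x'=0.0151;  (l²−L²−(e−x')²−y'²−z²)/2L = 0.0749
  γ=atan2(-0.1772,0.0151)=-1.4858;  ψ=arccos(0.4211)=1.1362;  θ1=γ+ψ≈-0.3496
rotate P by −φ2: (0.0665, -0.1249, -0.1772)
  A cos θ + B sin θ = C:  0.0235·cos θ + -0.1772·sin θ = 0.0686
  θ2 = atan2(B,A) + arccos(C/0.1788) = -0.2617
arm 3 (φ=240.0°): x'=-0.1414, y'=0.0049
  e−x'=0.2314;  (l²−L²−(e−x')²−y'²−z²)/2L = -0.0873
  θ3 = atan2(B,A) + arccos(C/0.2914) = 1.2215

θ₁ = -0.3496, θ₂ = -0.2617, θ₃ = 1.2215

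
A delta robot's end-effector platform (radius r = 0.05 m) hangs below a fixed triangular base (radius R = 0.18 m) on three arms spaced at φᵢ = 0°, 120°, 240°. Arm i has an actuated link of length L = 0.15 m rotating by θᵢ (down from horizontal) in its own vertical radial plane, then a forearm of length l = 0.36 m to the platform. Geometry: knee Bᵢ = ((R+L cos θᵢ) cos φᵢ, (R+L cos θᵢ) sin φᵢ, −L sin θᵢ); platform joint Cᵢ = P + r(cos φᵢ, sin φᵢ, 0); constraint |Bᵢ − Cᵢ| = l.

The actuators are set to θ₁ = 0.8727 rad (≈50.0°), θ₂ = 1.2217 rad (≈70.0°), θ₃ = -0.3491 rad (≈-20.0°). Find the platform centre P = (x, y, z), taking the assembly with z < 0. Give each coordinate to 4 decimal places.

(-0.0405, -0.1671, -0.2893)

S1 = (0.2264·cos0.0°, 0.2264·sin0.0°, -0.1149) = (0.2264, 0.0000, -0.1149)
arm 2 at φ=120.0°: ρ2 = 0.1813;  S2 = (-0.0907, 0.1570, -0.1410)
φ3=240.0°: virtual centre (-0.1355, -0.2347, 0.0513), radius l
subtract pairs → two planes through P
[-0.6341 0.3140 -0.0521]·P = -0.0117;  [-0.7238 -0.4693 0.3324]·P = 0.0116
Cramer: x(z) = 0.0036+0.1523z;  y(z) = -0.0302+0.4734z
into |P−S₁|² = l²: 1.2474z² + 0.1334z + -0.0658 = 0;  Δ = 0.3462;  z = -0.2893 or 0.1824 → z<0 root = -0.2893
x = -0.0405, y = -0.1671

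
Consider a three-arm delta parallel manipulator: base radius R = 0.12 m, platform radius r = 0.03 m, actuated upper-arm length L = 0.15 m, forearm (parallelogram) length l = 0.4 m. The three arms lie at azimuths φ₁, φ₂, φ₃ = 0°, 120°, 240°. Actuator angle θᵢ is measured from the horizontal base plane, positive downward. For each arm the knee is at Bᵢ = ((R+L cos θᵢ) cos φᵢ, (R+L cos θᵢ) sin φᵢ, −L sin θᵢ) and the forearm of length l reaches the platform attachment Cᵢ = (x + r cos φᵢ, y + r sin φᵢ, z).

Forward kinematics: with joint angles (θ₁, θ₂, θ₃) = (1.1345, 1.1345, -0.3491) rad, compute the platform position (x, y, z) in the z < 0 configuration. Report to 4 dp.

(-0.1175, -0.2034, -0.3487)

φ1=0.0°: virtual centre (0.1534, 0.0000, -0.1359), radius l
arm 2 at φ=120.0°: e+L cos θ2 = 0.1534;  O2 = (-0.0767, 0.1328, -0.1359)
φ3=240.0°: virtual centre (-0.1155, -0.2000, 0.0513), radius l
|O₂|²−|O₁|² = 0.0000;  |O₃|²−|O₁|² = 0.0140
linear system: -0.4602x+0.2657y = 0.0000−0.0000z; -0.5377x+-0.4000y = 0.0140−0.3745z
Cramer: x(z) = -0.0113+0.3043z;  y(z) = -0.0197+0.5271z
into |P−O₁|² = l²: 1.3705z² + 0.1509z + -0.1140 = 0;  Δ = 0.6477;  z = -0.3487 or 0.2386 → z<0 root = -0.3487
x = -0.1175, y = -0.2034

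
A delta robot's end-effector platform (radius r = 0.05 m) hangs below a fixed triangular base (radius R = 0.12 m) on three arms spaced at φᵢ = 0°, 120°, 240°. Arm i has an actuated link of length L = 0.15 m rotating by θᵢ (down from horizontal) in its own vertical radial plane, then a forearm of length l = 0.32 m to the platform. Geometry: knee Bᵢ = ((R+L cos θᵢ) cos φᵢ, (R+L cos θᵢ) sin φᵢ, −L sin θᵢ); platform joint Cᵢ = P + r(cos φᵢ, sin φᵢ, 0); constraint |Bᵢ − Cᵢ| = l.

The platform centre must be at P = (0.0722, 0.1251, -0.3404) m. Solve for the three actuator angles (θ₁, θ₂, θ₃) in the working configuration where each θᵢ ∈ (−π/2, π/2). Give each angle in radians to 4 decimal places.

θ₁ = 0.5235, θ₂ = 0.5234, θ₃ = 1.3086

φ1=0.0° → target in arm frame (0.0722, 0.1251)
  A cos θ + B sin θ = C:  -0.0022·cos θ + -0.3404·sin θ = -0.1721
  γ=atan2(-0.3404,-0.0022)=-1.5773;  ψ=arccos(-0.5055)=2.1008;  θ1=γ+ψ≈0.5235
φ2=120.0° → target in arm frame (0.0722, -0.1251)
  e−x'=-0.0022;  (l²−L²−(e−x')²−y'²−z²)/2L = -0.1721
  √(A²+B²)=0.3404;  θ2 = -1.5774+2.1007 ≈ 0.5234
arm 3 (φ=240.0°): x'=-0.1444, y'=0.0000
  A=0.2144, B=-0.3404, C=(l²−L²−A²−y'²−z²)/(2L)=-0.2732
  √(A²+B²)=0.4023;  θ3 = -1.0086+2.3173 ≈ 1.3086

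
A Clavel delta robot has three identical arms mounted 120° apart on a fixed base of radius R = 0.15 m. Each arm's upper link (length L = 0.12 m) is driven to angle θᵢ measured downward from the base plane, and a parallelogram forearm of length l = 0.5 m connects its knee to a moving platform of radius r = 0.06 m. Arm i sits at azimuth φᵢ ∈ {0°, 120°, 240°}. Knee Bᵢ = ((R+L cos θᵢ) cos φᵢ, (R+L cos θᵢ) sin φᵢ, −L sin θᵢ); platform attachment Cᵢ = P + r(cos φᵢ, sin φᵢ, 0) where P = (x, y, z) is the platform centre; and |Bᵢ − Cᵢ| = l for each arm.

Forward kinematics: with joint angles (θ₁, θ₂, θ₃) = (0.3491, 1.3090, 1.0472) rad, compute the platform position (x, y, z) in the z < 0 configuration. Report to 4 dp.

φ1=0.0°: virtual centre (0.2028, 0.0000, -0.0410), radius l
arm 2 at φ=120.0°: ρ2 = 0.1211;  centre 2 = (-0.0605, 0.1048, -0.1159)
centre 3 = (0.1500·cos240.0°, 0.1500·sin240.0°, -0.1039) = (-0.0750, -0.1299, -0.1039)
|centre ₂|²−|centre ₁|² = -0.0147;  |centre ₃|²−|centre ₁|² = -0.0095
linear system: -0.5266x+0.2097y = -0.0147−-0.1497z; -0.5555x+-0.2598y = -0.0095−-0.1258z
det = 0.2533;  x = 0.0229+-0.2577z,  y = -0.0125+0.0670z
into |P−centre ₁|² = l²: 1.0709z² + 0.1731z + -0.2158 = 0;  Δ = 0.9545;  z = -0.5370 or 0.3753 → z<0 root = -0.5370
x = 0.1613, y = -0.0485

(0.1613, -0.0485, -0.5370)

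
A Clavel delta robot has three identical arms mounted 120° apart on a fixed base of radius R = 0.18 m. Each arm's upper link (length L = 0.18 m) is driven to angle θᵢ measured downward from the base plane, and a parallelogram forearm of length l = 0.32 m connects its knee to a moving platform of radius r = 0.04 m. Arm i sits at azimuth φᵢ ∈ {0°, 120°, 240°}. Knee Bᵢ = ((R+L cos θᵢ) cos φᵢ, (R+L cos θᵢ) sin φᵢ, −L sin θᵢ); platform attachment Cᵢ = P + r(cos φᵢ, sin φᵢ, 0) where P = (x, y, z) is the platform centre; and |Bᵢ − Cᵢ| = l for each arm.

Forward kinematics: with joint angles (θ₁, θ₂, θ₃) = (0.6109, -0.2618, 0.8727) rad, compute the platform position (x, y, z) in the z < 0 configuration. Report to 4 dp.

φ1=0.0°: virtual centre (0.2874, 0.0000, -0.1032), radius l
centre 2 = (0.3139·cos120.0°, 0.3139·sin120.0°, 0.0466) = (-0.1569, 0.2718, 0.0466)
φ3=240.0°: virtual centre (-0.1278, -0.2214, -0.1379), radius l
subtract pairs → two planes through P
linear system: -0.8888x+0.5436y = 0.0074−0.2997z; -0.8306x+-0.4429y = -0.0089−-0.0693z
det = 0.8451;  x = 0.0018+0.1125z,  y = 0.0166+-0.3674z
sphere 1 gives Az²+Bz+C=0 with A=1.1476, B=0.1300, C=-0.0099;  B²−4AC=0.0623;  roots -0.1654, 0.0521;  negative root z = -0.1654
x = -0.0168, y = 0.0774

(-0.0168, 0.0774, -0.1654)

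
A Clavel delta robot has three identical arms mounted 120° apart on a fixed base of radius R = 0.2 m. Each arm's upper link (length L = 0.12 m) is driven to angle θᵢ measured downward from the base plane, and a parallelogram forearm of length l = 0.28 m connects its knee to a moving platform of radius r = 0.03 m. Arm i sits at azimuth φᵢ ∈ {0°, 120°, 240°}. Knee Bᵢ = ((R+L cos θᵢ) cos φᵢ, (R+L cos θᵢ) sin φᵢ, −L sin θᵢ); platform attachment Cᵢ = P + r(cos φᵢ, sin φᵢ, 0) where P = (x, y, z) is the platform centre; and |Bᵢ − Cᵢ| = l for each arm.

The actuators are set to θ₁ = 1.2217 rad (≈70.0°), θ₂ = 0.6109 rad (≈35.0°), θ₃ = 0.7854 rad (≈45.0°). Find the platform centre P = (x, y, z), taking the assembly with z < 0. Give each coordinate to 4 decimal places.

arm 1 at φ=0.0°: (R−r)+L cos θ1 = 0.2110;  S1 = (0.2110, 0.0000, -0.1128)
S2 = (0.2683·cos120.0°, 0.2683·sin120.0°, -0.0688) = (-0.1341, 0.2324, -0.0688)
S3 = (0.2549·cos240.0°, 0.2549·sin240.0°, -0.0849) = (-0.1274, -0.2207, -0.0849)
subtract pairs → two planes through P
[-0.6904 0.4647 0.0879]·P = 0.0195;  [-0.6769 -0.4414 0.0558]·P = 0.0149
Cramer: x(z) = -0.0250+0.1045z;  y(z) = 0.0047-0.0338z
sphere 1 gives Az²+Bz+C=0 with A=1.0121, B=0.1759, C=-0.0099;  B²−4AC=0.0711;  roots -0.2186, 0.0448;  negative root z = -0.2186
x = -0.0479, y = 0.0121

(-0.0479, 0.0121, -0.2186)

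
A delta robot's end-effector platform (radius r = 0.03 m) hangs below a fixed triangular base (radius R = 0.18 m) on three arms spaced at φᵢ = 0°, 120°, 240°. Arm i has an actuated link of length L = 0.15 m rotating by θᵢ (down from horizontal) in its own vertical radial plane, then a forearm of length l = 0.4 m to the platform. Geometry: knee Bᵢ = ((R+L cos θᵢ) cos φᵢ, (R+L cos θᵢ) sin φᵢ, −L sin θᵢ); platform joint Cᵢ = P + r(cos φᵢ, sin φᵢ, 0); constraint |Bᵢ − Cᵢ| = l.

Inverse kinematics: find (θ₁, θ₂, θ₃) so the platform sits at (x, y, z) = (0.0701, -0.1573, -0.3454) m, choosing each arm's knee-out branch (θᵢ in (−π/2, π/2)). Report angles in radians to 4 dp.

arm 1 (φ=0.0°): x'=0.0701, y'=-0.1573
  A=0.0799, B=-0.3454, C=(l²−L²−A²−y'²−z²)/(2L)=-0.0431
  γ=atan2(-0.3454,0.0799)=-1.3435;  ψ=arccos(-0.1216)=1.6927;  θ1=γ+ψ≈0.3492
arm 2 (φ=120.0°): x'=-0.1713, y'=0.0179
  A=0.3213, B=-0.3454, C=(l²−L²−A²−y'²−z²)/(2L)=-0.2845
  γ=atan2(-0.3454,0.3213)=-0.8216;  ψ=arccos(-0.6031)=2.2181;  θ2=γ+ψ≈1.3965
arm 3 (φ=240.0°): x'=0.1012, y'=0.1394
  A cos θ + B sin θ = C:  0.0488·cos θ + -0.3454·sin θ = -0.0120
  √(A²+B²)=0.3488;  θ3 = -1.4304+1.6053 ≈ 0.1749

θ₁ = 0.3492, θ₂ = 1.3965, θ₃ = 0.1749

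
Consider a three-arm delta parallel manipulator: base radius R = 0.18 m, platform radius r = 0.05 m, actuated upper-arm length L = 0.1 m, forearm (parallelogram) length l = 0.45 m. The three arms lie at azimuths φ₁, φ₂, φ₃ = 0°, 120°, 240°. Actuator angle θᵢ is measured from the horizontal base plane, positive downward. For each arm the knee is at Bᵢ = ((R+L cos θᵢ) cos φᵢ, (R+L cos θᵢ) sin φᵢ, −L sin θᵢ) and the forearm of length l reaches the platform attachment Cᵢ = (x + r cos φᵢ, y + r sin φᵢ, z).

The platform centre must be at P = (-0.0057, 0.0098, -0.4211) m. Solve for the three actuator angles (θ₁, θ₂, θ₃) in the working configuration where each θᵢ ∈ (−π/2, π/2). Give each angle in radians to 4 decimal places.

φ1=0.0° → target in arm frame (-0.0057, 0.0098)
  A cos θ + B sin θ = C:  0.1357·cos θ + -0.4211·sin θ = -0.0167
  √(A²+B²)=0.4424;  θ1 = -1.2591+1.6085 ≈ 0.3495
rotate P by −φ2: (0.0113, 0.0000, -0.4211)
  A cos θ + B sin θ = C:  0.1187·cos θ + -0.4211·sin θ = 0.0055
  √(A²+B²)=0.4375;  θ2 = -1.2961+1.5583 ≈ 0.2622
arm 3 (φ=240.0°): x'=-0.0056, y'=-0.0098
  A cos θ + B sin θ = C:  0.1356·cos θ + -0.4211·sin θ = -0.0166
  θ3 = atan2(B,A) + arccos(C/0.4424) = 0.3491

θ₁ = 0.3495, θ₂ = 0.2622, θ₃ = 0.3491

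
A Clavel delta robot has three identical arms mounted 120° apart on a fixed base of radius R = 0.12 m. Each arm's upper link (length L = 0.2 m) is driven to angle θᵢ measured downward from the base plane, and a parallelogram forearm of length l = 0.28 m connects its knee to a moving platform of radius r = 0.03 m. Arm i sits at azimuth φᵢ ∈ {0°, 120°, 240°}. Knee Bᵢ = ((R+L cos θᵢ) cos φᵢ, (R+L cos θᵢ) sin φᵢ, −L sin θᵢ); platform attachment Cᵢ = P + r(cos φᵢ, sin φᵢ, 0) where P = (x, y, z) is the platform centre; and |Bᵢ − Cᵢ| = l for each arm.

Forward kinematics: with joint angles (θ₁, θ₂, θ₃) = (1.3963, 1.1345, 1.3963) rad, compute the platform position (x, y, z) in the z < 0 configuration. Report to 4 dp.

φ1=0.0°: virtual centre (0.1247, 0.0000, -0.1970), radius l
φ2=120.0°: virtual centre (-0.0873, 0.1511, -0.1813), radius l
arm 3 at φ=240.0°: ρ3 = 0.1247;  centre 3 = (-0.0624, -0.1080, -0.1970)
subtract pairs → two planes through P
plane₁₂: -0.4240x+0.3023y+0.0314z = 0.0090
det = 0.2047;  x = -0.0095+0.0331z,  y = 0.0164+-0.0574z
sphere 1 gives Az²+Bz+C=0 with A=1.0044, B=0.3832, C=-0.0213;  B²−4AC=0.2325;  roots -0.4308, 0.0493;  negative root z = -0.4308
x = -0.0237, y = 0.0411

(-0.0237, 0.0411, -0.4308)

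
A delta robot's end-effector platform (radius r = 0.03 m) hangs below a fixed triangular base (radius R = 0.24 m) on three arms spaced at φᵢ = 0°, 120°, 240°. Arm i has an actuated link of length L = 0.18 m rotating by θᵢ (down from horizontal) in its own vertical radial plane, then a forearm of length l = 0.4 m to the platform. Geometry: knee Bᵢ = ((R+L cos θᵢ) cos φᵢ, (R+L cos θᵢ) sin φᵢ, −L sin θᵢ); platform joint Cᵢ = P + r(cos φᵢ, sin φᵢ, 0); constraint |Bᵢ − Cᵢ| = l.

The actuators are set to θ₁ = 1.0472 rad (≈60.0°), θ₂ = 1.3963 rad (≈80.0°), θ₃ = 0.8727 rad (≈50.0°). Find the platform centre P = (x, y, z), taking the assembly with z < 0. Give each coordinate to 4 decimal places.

φ1=0.0°: virtual centre (0.3000, 0.0000, -0.1559), radius l
φ2=120.0°: virtual centre (-0.1206, 0.2089, -0.1773), radius l
centre 3 = (0.3257·cos240.0°, 0.3257·sin240.0°, -0.1379) = (-0.1628, -0.2821, -0.1379)
|centre ₂|²−|centre ₁|² = -0.0247;  |centre ₃|²−|centre ₁|² = 0.0108
[-0.8412 0.4179 -0.0428]·P = -0.0247;  [-0.9257 -0.5641 0.0360]·P = 0.0108
det = 0.8614;  x = 0.0109+-0.0105z,  y = -0.0371+0.0811z
into |P−centre ₁|² = l²: 1.0067z² + 0.3119z + -0.0508 = 0;  Δ = 0.3017;  z = -0.4277 or 0.1179 → z<0 root = -0.4277
x = 0.0154, y = -0.0717

(0.0154, -0.0717, -0.4277)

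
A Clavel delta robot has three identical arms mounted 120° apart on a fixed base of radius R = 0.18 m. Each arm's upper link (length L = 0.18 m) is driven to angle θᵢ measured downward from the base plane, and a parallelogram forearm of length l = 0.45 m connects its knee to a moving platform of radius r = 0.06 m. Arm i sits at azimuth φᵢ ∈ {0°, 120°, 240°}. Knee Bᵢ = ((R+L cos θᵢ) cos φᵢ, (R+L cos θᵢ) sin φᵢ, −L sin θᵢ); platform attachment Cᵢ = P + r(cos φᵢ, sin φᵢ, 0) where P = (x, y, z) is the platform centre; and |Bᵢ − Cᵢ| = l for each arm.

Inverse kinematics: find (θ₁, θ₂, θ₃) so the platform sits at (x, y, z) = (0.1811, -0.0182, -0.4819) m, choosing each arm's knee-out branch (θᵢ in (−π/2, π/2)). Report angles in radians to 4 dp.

θ₁ = 0.2621, θ₂ = 1.2218, θ₃ = 1.1345

arm 1 (φ=0.0°): x'=0.1811, y'=-0.0182
  A=-0.0611, B=-0.4819, C=(l²−L²−A²−y'²−z²)/(2L)=-0.1839
  θ1 = atan2(B,A) + arccos(C/0.4858) = 0.2621
rotate P by −φ2: (-0.1063, -0.1477, -0.4819)
  A=0.2263, B=-0.4819, C=(l²−L²−A²−y'²−z²)/(2L)=-0.3755
  γ=atan2(-0.4819,0.2263)=-1.1317;  ψ=arccos(-0.7053)=2.3536;  θ2=γ+ψ≈1.2218
arm 3 (φ=240.0°): x'=-0.0748, y'=0.1659
  A=0.1948, B=-0.4819, C=(l²−L²−A²−y'²−z²)/(2L)=-0.3545
  γ=atan2(-0.4819,0.1948)=-1.1867;  ψ=arccos(-0.6819)=2.3212;  θ3=γ+ψ≈1.1345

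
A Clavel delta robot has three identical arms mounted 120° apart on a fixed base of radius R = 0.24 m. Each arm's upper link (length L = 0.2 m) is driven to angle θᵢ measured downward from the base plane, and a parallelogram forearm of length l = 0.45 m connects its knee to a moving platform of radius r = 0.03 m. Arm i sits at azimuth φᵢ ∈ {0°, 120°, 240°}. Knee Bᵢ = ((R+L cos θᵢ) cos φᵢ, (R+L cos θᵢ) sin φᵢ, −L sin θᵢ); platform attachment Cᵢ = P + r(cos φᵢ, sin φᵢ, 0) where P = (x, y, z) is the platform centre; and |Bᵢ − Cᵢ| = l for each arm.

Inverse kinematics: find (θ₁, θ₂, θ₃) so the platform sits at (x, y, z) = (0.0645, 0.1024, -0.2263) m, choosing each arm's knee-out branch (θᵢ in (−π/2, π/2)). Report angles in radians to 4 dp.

θ₁ = -0.2616, θ₂ = -0.1749, θ₃ = 0.9601

φ1=0.0° → target in arm frame (0.0645, 0.1024)
  e−x'=0.1455;  (l²−L²−(e−x')²−y'²−z²)/2L = 0.1991
  θ1 = atan2(B,A) + arccos(C/0.2690) = -0.2616
arm 2 (φ=120.0°): x'=0.0564, y'=-0.1071
  A cos θ + B sin θ = C:  0.1536·cos θ + -0.2263·sin θ = 0.1906
  θ2 = atan2(B,A) + arccos(C/0.2735) = -0.1749
φ3=240.0° → target in arm frame (-0.1209, 0.0047)
  e−x'=0.3309;  (l²−L²−(e−x')²−y'²−z²)/2L = 0.0044
  γ=atan2(-0.2263,0.3309)=-0.5998;  ψ=arccos(0.0109)=1.5599;  θ3=γ+ψ≈0.9601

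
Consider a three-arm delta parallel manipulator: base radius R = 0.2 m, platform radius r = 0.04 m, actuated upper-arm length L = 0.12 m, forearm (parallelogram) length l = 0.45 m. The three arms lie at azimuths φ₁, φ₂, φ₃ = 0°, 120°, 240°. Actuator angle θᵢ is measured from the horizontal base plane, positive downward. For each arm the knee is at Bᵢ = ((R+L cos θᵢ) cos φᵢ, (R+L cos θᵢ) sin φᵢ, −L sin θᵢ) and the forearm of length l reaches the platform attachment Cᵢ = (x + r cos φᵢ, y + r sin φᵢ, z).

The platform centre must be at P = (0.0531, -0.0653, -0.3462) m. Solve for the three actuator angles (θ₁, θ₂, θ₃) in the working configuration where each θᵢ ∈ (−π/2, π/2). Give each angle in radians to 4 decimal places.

arm 1 (φ=0.0°): x'=0.0531, y'=-0.0653
  A=0.1069, B=-0.3462, C=(l²−L²−A²−y'²−z²)/(2L)=0.2190
  θ1 = atan2(B,A) + arccos(C/0.3623) = -0.3495
φ2=120.0° → target in arm frame (-0.0831, -0.0133)
  A=0.2431, B=-0.3462, C=(l²−L²−A²−y'²−z²)/(2L)=0.0374
  γ=atan2(-0.3462,0.2431)=-0.9586;  ψ=arccos(0.0883)=1.4823;  θ2=γ+ψ≈0.5237
φ3=240.0° → target in arm frame (0.0300, 0.0786)
  e−x'=0.1300;  (l²−L²−(e−x')²−y'²−z²)/2L = 0.1882
  γ=atan2(-0.3462,0.1300)=-1.2116;  ψ=arccos(0.5089)=1.0369;  θ3=γ+ψ≈-0.1746

θ₁ = -0.3495, θ₂ = 0.5237, θ₃ = -0.1746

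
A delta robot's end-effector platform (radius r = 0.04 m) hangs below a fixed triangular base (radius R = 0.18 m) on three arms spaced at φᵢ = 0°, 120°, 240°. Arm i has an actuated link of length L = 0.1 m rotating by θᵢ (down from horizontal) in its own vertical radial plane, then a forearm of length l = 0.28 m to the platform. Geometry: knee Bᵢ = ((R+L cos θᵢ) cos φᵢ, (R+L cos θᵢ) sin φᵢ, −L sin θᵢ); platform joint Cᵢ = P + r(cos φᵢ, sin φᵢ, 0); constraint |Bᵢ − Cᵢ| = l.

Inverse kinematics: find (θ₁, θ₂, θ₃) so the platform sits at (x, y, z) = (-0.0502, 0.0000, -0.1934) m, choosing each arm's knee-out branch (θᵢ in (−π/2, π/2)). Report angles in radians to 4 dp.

rotate P by −φ1: (-0.0502, 0.0000, -0.1934)
  e−x'=0.1902;  (l²−L²−(e−x')²−y'²−z²)/2L = -0.0259
  θ1 = atan2(B,A) + arccos(C/0.2713) = 0.8727
arm 2 (φ=120.0°): x'=0.0251, y'=0.0435
  e−x'=0.1149;  (l²−L²−(e−x')²−y'²−z²)/2L = 0.0795
  √(A²+B²)=0.2250;  θ2 = -1.0347+1.2095 ≈ 0.1748
φ3=240.0° → target in arm frame (0.0251, -0.0435)
  A=0.1149, B=-0.1934, C=(l²−L²−A²−y'²−z²)/(2L)=0.0795
  γ=atan2(-0.1934,0.1149)=-1.0347;  ψ=arccos(0.3535)=1.2095;  θ3=γ+ψ≈0.1748

θ₁ = 0.8727, θ₂ = 0.1748, θ₃ = 0.1748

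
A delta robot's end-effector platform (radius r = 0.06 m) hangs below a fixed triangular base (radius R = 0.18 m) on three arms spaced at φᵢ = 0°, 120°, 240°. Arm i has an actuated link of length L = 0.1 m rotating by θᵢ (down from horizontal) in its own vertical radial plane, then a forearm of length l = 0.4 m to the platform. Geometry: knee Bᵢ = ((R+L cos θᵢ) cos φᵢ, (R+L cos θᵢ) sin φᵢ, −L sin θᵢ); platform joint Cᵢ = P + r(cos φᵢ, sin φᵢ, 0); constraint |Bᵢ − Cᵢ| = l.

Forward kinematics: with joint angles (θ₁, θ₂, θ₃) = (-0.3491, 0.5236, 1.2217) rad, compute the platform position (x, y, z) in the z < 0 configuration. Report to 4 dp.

arm 1 at φ=0.0°: ρ1 = 0.2140;  centre 1 = (0.2140, 0.0000, 0.0342)
φ2=120.0°: virtual centre (-0.1033, 0.1789, -0.0500), radius l
centre 3 = (0.1542·cos240.0°, 0.1542·sin240.0°, -0.0940) = (-0.0771, -0.1335, -0.0940)
subtract pairs → two planes through P
linear system: -0.6345x+0.3578y = -0.0018−-0.1684z; -0.5821x+-0.2671y = -0.0143−-0.2563z
det = 0.3778;  x = 0.0148+-0.3619z,  y = 0.0214+-0.1711z
quadratic in z: (1.1602)z²+(0.0684)z+(-0.1187)=0, √Δ=0.7454 → z ∈ {-0.3507, 0.2918}; z = -0.3507 (taking z<0)
x = 0.1418, y = 0.0814

(0.1418, 0.0814, -0.3507)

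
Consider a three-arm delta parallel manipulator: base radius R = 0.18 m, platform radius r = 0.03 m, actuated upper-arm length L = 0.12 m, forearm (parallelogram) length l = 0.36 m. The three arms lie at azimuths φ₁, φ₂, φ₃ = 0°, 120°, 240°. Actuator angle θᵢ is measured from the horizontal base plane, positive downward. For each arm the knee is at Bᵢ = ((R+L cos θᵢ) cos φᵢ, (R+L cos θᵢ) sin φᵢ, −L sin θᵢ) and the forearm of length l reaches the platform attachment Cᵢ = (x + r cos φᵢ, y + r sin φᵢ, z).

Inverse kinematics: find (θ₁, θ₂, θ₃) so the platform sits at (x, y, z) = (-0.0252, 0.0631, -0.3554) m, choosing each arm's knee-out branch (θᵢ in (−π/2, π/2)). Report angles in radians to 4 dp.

θ₁ = 0.9603, θ₂ = 0.4364, θ₃ = 1.0474

rotate P by −φ1: (-0.0252, 0.0631, -0.3554)
  A=0.1752, B=-0.3554, C=(l²−L²−A²−y'²−z²)/(2L)=-0.1908
  θ1 = atan2(B,A) + arccos(C/0.3962) = 0.9603
rotate P by −φ2: (0.0672, -0.0097, -0.3554)
  A=0.0828, B=-0.3554, C=(l²−L²−A²−y'²−z²)/(2L)=-0.0752
  θ2 = atan2(B,A) + arccos(C/0.3649) = 0.4364
rotate P by −φ3: (-0.0420, -0.0534, -0.3554)
  A cos θ + B sin θ = C:  0.1920·cos θ + -0.3554·sin θ = -0.2118
  γ=atan2(-0.3554,0.1920)=-1.0754;  ψ=arccos(-0.5244)=2.1228;  θ3=γ+ψ≈1.0474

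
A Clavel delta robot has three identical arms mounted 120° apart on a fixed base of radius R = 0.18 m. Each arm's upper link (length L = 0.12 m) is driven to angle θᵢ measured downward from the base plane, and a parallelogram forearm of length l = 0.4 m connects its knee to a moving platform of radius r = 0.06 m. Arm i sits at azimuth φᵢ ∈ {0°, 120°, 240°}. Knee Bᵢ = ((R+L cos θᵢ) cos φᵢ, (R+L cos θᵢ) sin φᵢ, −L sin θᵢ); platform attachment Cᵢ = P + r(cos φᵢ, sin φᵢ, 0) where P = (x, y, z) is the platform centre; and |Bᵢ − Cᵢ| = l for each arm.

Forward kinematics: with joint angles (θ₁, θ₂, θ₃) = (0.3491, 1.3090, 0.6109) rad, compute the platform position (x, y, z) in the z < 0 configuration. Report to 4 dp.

(0.0897, -0.0939, -0.4026)

φ1=0.0°: virtual centre (0.2328, 0.0000, -0.0410), radius l
centre 2 = (0.1511·cos120.0°, 0.1511·sin120.0°, -0.1159) = (-0.0755, 0.1308, -0.1159)
φ3=240.0°: virtual centre (-0.1091, -0.1890, -0.0688), radius l
eliminate P² terms by subtracting sphere 1 from 2 and 3
linear system: -0.6166x+0.2616y = -0.0196−-0.1497z; -0.6838x+-0.3781y = -0.0035−-0.0556z
det = 0.4120;  x = 0.0202+-0.1727z,  y = -0.0273+0.1653z
into |P−centre ₁|² = l²: 1.0572z² + 0.1465z + -0.1124 = 0;  Δ = 0.4967;  z = -0.4026 or 0.2641 → z<0 root = -0.4026
x = 0.0897, y = -0.0939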